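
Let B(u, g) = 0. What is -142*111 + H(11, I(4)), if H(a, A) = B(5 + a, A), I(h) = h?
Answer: -15762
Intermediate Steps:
H(a, A) = 0
-142*111 + H(11, I(4)) = -142*111 + 0 = -15762 + 0 = -15762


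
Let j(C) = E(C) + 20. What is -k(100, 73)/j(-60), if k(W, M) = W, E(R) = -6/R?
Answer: -1000/201 ≈ -4.9751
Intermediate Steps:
j(C) = 20 - 6/C (j(C) = -6/C + 20 = 20 - 6/C)
-k(100, 73)/j(-60) = -100/(20 - 6/(-60)) = -100/(20 - 6*(-1/60)) = -100/(20 + ⅒) = -100/201/10 = -100*10/201 = -1*1000/201 = -1000/201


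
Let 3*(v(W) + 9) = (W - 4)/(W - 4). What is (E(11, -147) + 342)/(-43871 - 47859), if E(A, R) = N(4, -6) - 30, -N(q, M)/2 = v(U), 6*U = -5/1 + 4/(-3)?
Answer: -494/137595 ≈ -0.0035902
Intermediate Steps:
U = -19/18 (U = (-5/1 + 4/(-3))/6 = (-5*1 + 4*(-⅓))/6 = (-5 - 4/3)/6 = (⅙)*(-19/3) = -19/18 ≈ -1.0556)
v(W) = -26/3 (v(W) = -9 + ((W - 4)/(W - 4))/3 = -9 + ((-4 + W)/(-4 + W))/3 = -9 + (⅓)*1 = -9 + ⅓ = -26/3)
N(q, M) = 52/3 (N(q, M) = -2*(-26/3) = 52/3)
E(A, R) = -38/3 (E(A, R) = 52/3 - 30 = -38/3)
(E(11, -147) + 342)/(-43871 - 47859) = (-38/3 + 342)/(-43871 - 47859) = (988/3)/(-91730) = (988/3)*(-1/91730) = -494/137595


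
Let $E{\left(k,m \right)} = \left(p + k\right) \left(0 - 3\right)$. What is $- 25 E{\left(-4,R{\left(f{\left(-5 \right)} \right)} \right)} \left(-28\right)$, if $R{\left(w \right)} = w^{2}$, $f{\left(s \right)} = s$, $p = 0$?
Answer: $8400$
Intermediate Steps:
$E{\left(k,m \right)} = - 3 k$ ($E{\left(k,m \right)} = \left(0 + k\right) \left(0 - 3\right) = k \left(-3\right) = - 3 k$)
$- 25 E{\left(-4,R{\left(f{\left(-5 \right)} \right)} \right)} \left(-28\right) = - 25 \left(\left(-3\right) \left(-4\right)\right) \left(-28\right) = \left(-25\right) 12 \left(-28\right) = \left(-300\right) \left(-28\right) = 8400$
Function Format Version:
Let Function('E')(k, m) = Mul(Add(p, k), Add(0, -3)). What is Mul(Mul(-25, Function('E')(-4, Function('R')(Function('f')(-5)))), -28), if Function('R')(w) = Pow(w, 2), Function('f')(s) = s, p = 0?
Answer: 8400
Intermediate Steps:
Function('E')(k, m) = Mul(-3, k) (Function('E')(k, m) = Mul(Add(0, k), Add(0, -3)) = Mul(k, -3) = Mul(-3, k))
Mul(Mul(-25, Function('E')(-4, Function('R')(Function('f')(-5)))), -28) = Mul(Mul(-25, Mul(-3, -4)), -28) = Mul(Mul(-25, 12), -28) = Mul(-300, -28) = 8400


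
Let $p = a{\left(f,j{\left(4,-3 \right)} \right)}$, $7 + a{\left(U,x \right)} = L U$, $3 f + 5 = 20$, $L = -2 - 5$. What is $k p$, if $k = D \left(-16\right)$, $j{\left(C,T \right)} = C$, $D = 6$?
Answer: $4032$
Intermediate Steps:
$L = -7$ ($L = -2 - 5 = -7$)
$f = 5$ ($f = - \frac{5}{3} + \frac{1}{3} \cdot 20 = - \frac{5}{3} + \frac{20}{3} = 5$)
$a{\left(U,x \right)} = -7 - 7 U$
$p = -42$ ($p = -7 - 35 = -42$)
$k = -96$ ($k = 6 \left(-16\right) = -96$)
$k p = \left(-96\right) \left(-42\right) = 4032$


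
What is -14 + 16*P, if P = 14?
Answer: 210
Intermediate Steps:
-14 + 16*P = -14 + 16*14 = -14 + 224 = 210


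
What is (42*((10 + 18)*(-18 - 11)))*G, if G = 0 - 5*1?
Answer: 170520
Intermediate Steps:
G = -5 (G = 0 - 5 = -5)
(42*((10 + 18)*(-18 - 11)))*G = (42*((10 + 18)*(-18 - 11)))*(-5) = (42*(28*(-29)))*(-5) = (42*(-812))*(-5) = -34104*(-5) = 170520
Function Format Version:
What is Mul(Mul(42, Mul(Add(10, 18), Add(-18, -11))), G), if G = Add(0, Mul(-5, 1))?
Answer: 170520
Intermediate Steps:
G = -5 (G = Add(0, -5) = -5)
Mul(Mul(42, Mul(Add(10, 18), Add(-18, -11))), G) = Mul(Mul(42, Mul(Add(10, 18), Add(-18, -11))), -5) = Mul(Mul(42, Mul(28, -29)), -5) = Mul(Mul(42, -812), -5) = Mul(-34104, -5) = 170520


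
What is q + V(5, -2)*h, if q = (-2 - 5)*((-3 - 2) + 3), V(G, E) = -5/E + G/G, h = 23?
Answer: 189/2 ≈ 94.500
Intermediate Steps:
V(G, E) = 1 - 5/E (V(G, E) = -5/E + 1 = 1 - 5/E)
q = 14 (q = -7*(-5 + 3) = -7*(-2) = 14)
q + V(5, -2)*h = 14 + ((-5 - 2)/(-2))*23 = 14 - 1/2*(-7)*23 = 14 + (7/2)*23 = 14 + 161/2 = 189/2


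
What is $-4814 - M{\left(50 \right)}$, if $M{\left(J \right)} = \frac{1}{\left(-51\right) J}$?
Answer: $- \frac{12275699}{2550} \approx -4814.0$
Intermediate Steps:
$M{\left(J \right)} = - \frac{1}{51 J}$
$-4814 - M{\left(50 \right)} = -4814 - - \frac{1}{51 \cdot 50} = -4814 - \left(- \frac{1}{51}\right) \frac{1}{50} = -4814 - - \frac{1}{2550} = -4814 + \frac{1}{2550} = - \frac{12275699}{2550}$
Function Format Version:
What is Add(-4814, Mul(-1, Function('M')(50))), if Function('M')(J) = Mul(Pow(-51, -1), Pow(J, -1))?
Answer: Rational(-12275699, 2550) ≈ -4814.0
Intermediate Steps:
Function('M')(J) = Mul(Rational(-1, 51), Pow(J, -1))
Add(-4814, Mul(-1, Function('M')(50))) = Add(-4814, Mul(-1, Mul(Rational(-1, 51), Pow(50, -1)))) = Add(-4814, Mul(-1, Mul(Rational(-1, 51), Rational(1, 50)))) = Add(-4814, Mul(-1, Rational(-1, 2550))) = Add(-4814, Rational(1, 2550)) = Rational(-12275699, 2550)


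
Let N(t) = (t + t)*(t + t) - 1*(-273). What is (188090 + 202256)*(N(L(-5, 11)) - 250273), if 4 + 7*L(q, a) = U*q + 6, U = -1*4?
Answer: -4780982790144/49 ≈ -9.7571e+10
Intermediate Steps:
U = -4
L(q, a) = 2/7 - 4*q/7 (L(q, a) = -4/7 + (-4*q + 6)/7 = -4/7 + (6 - 4*q)/7 = -4/7 + (6/7 - 4*q/7) = 2/7 - 4*q/7)
N(t) = 273 + 4*t² (N(t) = (2*t)*(2*t) + 273 = 4*t² + 273 = 273 + 4*t²)
(188090 + 202256)*(N(L(-5, 11)) - 250273) = (188090 + 202256)*((273 + 4*(2/7 - 4/7*(-5))²) - 250273) = 390346*((273 + 4*(2/7 + 20/7)²) - 250273) = 390346*((273 + 4*(22/7)²) - 250273) = 390346*((273 + 4*(484/49)) - 250273) = 390346*((273 + 1936/49) - 250273) = 390346*(15313/49 - 250273) = 390346*(-12248064/49) = -4780982790144/49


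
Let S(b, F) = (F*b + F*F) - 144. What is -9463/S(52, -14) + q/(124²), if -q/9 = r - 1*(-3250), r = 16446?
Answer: 1604539/649636 ≈ 2.4699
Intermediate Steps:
S(b, F) = -144 + F² + F*b (S(b, F) = (F*b + F²) - 144 = (F² + F*b) - 144 = -144 + F² + F*b)
q = -177264 (q = -9*(16446 - 1*(-3250)) = -9*(16446 + 3250) = -9*19696 = -177264)
-9463/S(52, -14) + q/(124²) = -9463/(-144 + (-14)² - 14*52) - 177264/(124²) = -9463/(-144 + 196 - 728) - 177264/15376 = -9463/(-676) - 177264*1/15376 = -9463*(-1/676) - 11079/961 = 9463/676 - 11079/961 = 1604539/649636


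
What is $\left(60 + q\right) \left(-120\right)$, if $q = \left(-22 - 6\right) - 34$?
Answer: $240$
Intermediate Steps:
$q = -62$ ($q = -28 - 34 = -62$)
$\left(60 + q\right) \left(-120\right) = \left(60 - 62\right) \left(-120\right) = \left(-2\right) \left(-120\right) = 240$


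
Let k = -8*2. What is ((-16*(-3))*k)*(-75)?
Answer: 57600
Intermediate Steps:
k = -16
((-16*(-3))*k)*(-75) = (-16*(-3)*(-16))*(-75) = (48*(-16))*(-75) = -768*(-75) = 57600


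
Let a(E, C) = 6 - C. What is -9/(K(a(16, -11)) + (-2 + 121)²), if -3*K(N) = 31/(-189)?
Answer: -5103/8029318 ≈ -0.00063555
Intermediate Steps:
K(N) = 31/567 (K(N) = -31/(3*(-189)) = -31*(-1)/(3*189) = -⅓*(-31/189) = 31/567)
-9/(K(a(16, -11)) + (-2 + 121)²) = -9/(31/567 + (-2 + 121)²) = -9/(31/567 + 119²) = -9/(31/567 + 14161) = -9/(8029318/567) = (567/8029318)*(-9) = -5103/8029318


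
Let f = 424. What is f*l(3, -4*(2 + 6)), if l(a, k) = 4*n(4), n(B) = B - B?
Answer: 0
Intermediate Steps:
n(B) = 0
l(a, k) = 0 (l(a, k) = 4*0 = 0)
f*l(3, -4*(2 + 6)) = 424*0 = 0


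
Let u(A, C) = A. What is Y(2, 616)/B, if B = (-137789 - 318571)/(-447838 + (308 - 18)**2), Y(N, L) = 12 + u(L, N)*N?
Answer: 18853753/19015 ≈ 991.52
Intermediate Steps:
Y(N, L) = 12 + L*N
B = 76060/60623 (B = -456360/(-447838 + 290**2) = -456360/(-447838 + 84100) = -456360/(-363738) = -456360*(-1/363738) = 76060/60623 ≈ 1.2546)
Y(2, 616)/B = (12 + 616*2)/(76060/60623) = (12 + 1232)*(60623/76060) = 1244*(60623/76060) = 18853753/19015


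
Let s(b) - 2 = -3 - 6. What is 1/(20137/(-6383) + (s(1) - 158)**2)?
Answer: 491/13365926 ≈ 3.6735e-5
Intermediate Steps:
s(b) = -7 (s(b) = 2 + (-3 - 6) = 2 - 9 = -7)
1/(20137/(-6383) + (s(1) - 158)**2) = 1/(20137/(-6383) + (-7 - 158)**2) = 1/(20137*(-1/6383) + (-165)**2) = 1/(-1549/491 + 27225) = 1/(13365926/491) = 491/13365926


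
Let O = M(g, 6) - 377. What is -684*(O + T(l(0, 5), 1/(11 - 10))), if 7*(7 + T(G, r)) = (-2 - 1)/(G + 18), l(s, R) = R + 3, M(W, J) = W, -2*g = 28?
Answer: 24774138/91 ≈ 2.7224e+5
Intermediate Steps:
g = -14 (g = -½*28 = -14)
O = -391 (O = -14 - 377 = -391)
l(s, R) = 3 + R
T(G, r) = -7 - 3/(7*(18 + G)) (T(G, r) = -7 + ((-2 - 1)/(G + 18))/7 = -7 + (-3/(18 + G))/7 = -7 - 3/(7*(18 + G)))
-684*(O + T(l(0, 5), 1/(11 - 10))) = -684*(-391 + (-885 - 49*(3 + 5))/(7*(18 + (3 + 5)))) = -684*(-391 + (-885 - 49*8)/(7*(18 + 8))) = -684*(-391 + (⅐)*(-885 - 392)/26) = -684*(-391 + (⅐)*(1/26)*(-1277)) = -684*(-391 - 1277/182) = -684*(-72439/182) = 24774138/91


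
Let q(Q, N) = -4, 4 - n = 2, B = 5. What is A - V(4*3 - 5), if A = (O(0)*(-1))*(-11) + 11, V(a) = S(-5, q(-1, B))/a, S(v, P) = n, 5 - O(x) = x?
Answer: 460/7 ≈ 65.714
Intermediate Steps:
n = 2 (n = 4 - 1*2 = 4 - 2 = 2)
O(x) = 5 - x
S(v, P) = 2
V(a) = 2/a
A = 66 (A = ((5 - 1*0)*(-1))*(-11) + 11 = ((5 + 0)*(-1))*(-11) + 11 = (5*(-1))*(-11) + 11 = -5*(-11) + 11 = 55 + 11 = 66)
A - V(4*3 - 5) = 66 - 2/(4*3 - 5) = 66 - 2/(12 - 5) = 66 - 2/7 = 460/7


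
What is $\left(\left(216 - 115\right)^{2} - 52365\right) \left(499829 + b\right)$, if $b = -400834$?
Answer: $-4174025180$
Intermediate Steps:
$\left(\left(216 - 115\right)^{2} - 52365\right) \left(499829 + b\right) = \left(\left(216 - 115\right)^{2} - 52365\right) \left(499829 - 400834\right) = \left(101^{2} - 52365\right) 98995 = \left(10201 - 52365\right) 98995 = \left(-42164\right) 98995 = -4174025180$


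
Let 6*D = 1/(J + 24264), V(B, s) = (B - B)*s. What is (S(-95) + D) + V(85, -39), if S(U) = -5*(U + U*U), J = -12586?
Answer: -3128536199/70068 ≈ -44650.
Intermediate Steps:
V(B, s) = 0 (V(B, s) = 0*s = 0)
S(U) = -5*U - 5*U**2 (S(U) = -5*(U + U**2) = -5*U - 5*U**2)
D = 1/70068 (D = 1/(6*(-12586 + 24264)) = (1/6)/11678 = (1/6)*(1/11678) = 1/70068 ≈ 1.4272e-5)
(S(-95) + D) + V(85, -39) = (-5*(-95)*(1 - 95) + 1/70068) + 0 = (-5*(-95)*(-94) + 1/70068) + 0 = (-44650 + 1/70068) + 0 = -3128536199/70068 + 0 = -3128536199/70068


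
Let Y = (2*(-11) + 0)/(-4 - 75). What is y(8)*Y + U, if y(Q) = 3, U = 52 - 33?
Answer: 1567/79 ≈ 19.835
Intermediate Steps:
U = 19
Y = 22/79 (Y = (-22 + 0)/(-79) = -22*(-1/79) = 22/79 ≈ 0.27848)
y(8)*Y + U = 3*(22/79) + 19 = 66/79 + 19 = 1567/79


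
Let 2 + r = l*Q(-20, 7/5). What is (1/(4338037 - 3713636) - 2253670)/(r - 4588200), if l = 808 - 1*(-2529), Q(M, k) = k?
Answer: 7035969008345/14309804202051 ≈ 0.49169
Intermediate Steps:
l = 3337 (l = 808 + 2529 = 3337)
r = 23349/5 (r = -2 + 3337*(7/5) = -2 + 23359/5 = 23349/5 ≈ 4669.8)
(1/(4338037 - 3713636) - 2253670)/(r - 4588200) = (1/(4338037 - 3713636) - 2253670)/(23349/5 - 4588200) = (1/624401 - 2253670)/(-22917651/5) = (1/624401 - 2253670)*(-5/22917651) = -1407193801669/624401*(-5/22917651) = 7035969008345/14309804202051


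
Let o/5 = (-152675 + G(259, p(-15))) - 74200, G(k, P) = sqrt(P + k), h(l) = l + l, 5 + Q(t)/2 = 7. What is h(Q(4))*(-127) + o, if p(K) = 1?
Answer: -1135391 + 10*sqrt(65) ≈ -1.1353e+6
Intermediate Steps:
Q(t) = 4 (Q(t) = -10 + 2*7 = -10 + 14 = 4)
h(l) = 2*l
o = -1134375 + 10*sqrt(65) (o = 5*((-152675 + sqrt(1 + 259)) - 74200) = 5*((-152675 + sqrt(260)) - 74200) = 5*((-152675 + 2*sqrt(65)) - 74200) = 5*(-226875 + 2*sqrt(65)) = -1134375 + 10*sqrt(65) ≈ -1.1343e+6)
h(Q(4))*(-127) + o = (2*4)*(-127) + (-1134375 + 10*sqrt(65)) = 8*(-127) + (-1134375 + 10*sqrt(65)) = -1016 + (-1134375 + 10*sqrt(65)) = -1135391 + 10*sqrt(65)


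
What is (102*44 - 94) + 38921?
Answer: 43315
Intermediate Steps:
(102*44 - 94) + 38921 = (4488 - 94) + 38921 = 4394 + 38921 = 43315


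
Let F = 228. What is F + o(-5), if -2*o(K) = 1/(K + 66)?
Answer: 27815/122 ≈ 227.99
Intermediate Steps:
o(K) = -1/(2*(66 + K)) (o(K) = -1/(2*(K + 66)) = -1/(2*(66 + K)))
F + o(-5) = 228 - 1/(132 + 2*(-5)) = 228 - 1/(132 - 10) = 228 - 1/122 = 27815/122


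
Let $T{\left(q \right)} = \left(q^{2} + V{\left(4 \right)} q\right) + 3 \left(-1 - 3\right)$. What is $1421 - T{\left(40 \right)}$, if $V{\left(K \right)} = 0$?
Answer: $-167$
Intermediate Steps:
$T{\left(q \right)} = -12 + q^{2}$ ($T{\left(q \right)} = \left(q^{2} + 0 q\right) + 3 \left(-1 - 3\right) = \left(q^{2} + 0\right) + 3 \left(-4\right) = q^{2} - 12 = -12 + q^{2}$)
$1421 - T{\left(40 \right)} = 1421 - \left(-12 + 40^{2}\right) = 1421 - \left(-12 + 1600\right) = 1421 - 1588 = -167$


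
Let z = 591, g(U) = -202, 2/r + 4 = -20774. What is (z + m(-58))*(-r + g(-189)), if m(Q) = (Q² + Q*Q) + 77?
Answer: -15521075492/10389 ≈ -1.4940e+6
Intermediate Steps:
r = -1/10389 (r = 2/(-4 - 20774) = 2/(-20778) = 2*(-1/20778) = -1/10389 ≈ -9.6256e-5)
m(Q) = 77 + 2*Q² (m(Q) = (Q² + Q²) + 77 = 2*Q² + 77 = 77 + 2*Q²)
(z + m(-58))*(-r + g(-189)) = (591 + (77 + 2*(-58)²))*(-1*(-1/10389) - 202) = (591 + (77 + 2*3364))*(1/10389 - 202) = (591 + (77 + 6728))*(-2098577/10389) = (591 + 6805)*(-2098577/10389) = 7396*(-2098577/10389) = -15521075492/10389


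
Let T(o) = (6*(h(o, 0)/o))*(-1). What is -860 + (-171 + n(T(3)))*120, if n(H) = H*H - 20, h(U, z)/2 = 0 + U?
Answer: -6500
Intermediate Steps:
h(U, z) = 2*U (h(U, z) = 2*(0 + U) = 2*U)
T(o) = -12 (T(o) = (6*((2*o)/o))*(-1) = (6*2)*(-1) = 12*(-1) = -12)
n(H) = -20 + H**2 (n(H) = H**2 - 20 = -20 + H**2)
-860 + (-171 + n(T(3)))*120 = -860 + (-171 + (-20 + (-12)**2))*120 = -860 + (-171 + (-20 + 144))*120 = -860 + (-171 + 124)*120 = -860 - 47*120 = -860 - 5640 = -6500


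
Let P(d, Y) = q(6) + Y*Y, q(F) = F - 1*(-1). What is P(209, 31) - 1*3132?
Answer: -2164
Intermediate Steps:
q(F) = 1 + F (q(F) = F + 1 = 1 + F)
P(d, Y) = 7 + Y**2 (P(d, Y) = (1 + 6) + Y*Y = 7 + Y**2)
P(209, 31) - 1*3132 = (7 + 31**2) - 1*3132 = (7 + 961) - 3132 = 968 - 3132 = -2164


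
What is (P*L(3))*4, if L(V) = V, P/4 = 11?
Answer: 528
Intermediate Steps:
P = 44 (P = 4*11 = 44)
(P*L(3))*4 = (44*3)*4 = 132*4 = 528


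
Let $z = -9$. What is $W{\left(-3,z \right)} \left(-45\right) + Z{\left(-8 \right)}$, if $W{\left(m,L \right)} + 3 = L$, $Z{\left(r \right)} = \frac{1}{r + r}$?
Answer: $\frac{8639}{16} \approx 539.94$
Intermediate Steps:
$Z{\left(r \right)} = \frac{1}{2 r}$
$W{\left(m,L \right)} = -3 + L$
$W{\left(-3,z \right)} \left(-45\right) + Z{\left(-8 \right)} = \left(-3 - 9\right) \left(-45\right) + \frac{1}{2 \left(-8\right)} = \left(-12\right) \left(-45\right) + \frac{1}{2} \left(- \frac{1}{8}\right) = 540 - \frac{1}{16} = \frac{8639}{16}$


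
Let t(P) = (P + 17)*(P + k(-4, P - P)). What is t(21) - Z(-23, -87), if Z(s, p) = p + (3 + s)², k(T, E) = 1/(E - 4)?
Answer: 951/2 ≈ 475.50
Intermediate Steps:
k(T, E) = 1/(-4 + E)
t(P) = (17 + P)*(-¼ + P) (t(P) = (P + 17)*(P + 1/(-4 + (P - P))) = (17 + P)*(P + 1/(-4 + 0)) = (17 + P)*(P + 1/(-4)) = (17 + P)*(P - ¼) = (17 + P)*(-¼ + P))
t(21) - Z(-23, -87) = (-17/4 + 21² + (67/4)*21) - (-87 + (3 - 23)²) = (-17/4 + 441 + 1407/4) - (-87 + (-20)²) = 1577/2 - (-87 + 400) = 1577/2 - 1*313 = 1577/2 - 313 = 951/2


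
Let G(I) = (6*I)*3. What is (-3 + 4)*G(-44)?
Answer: -792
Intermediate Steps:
G(I) = 18*I
(-3 + 4)*G(-44) = (-3 + 4)*(18*(-44)) = 1*(-792) = -792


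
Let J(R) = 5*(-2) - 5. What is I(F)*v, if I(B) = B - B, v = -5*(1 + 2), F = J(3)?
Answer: 0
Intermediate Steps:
J(R) = -15 (J(R) = -10 - 5 = -15)
F = -15
v = -15 (v = -5*3 = -15)
I(B) = 0
I(F)*v = 0*(-15) = 0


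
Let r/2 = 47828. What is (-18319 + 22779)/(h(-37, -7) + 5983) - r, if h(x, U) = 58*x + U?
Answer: -36635802/383 ≈ -95655.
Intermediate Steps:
r = 95656 (r = 2*47828 = 95656)
h(x, U) = U + 58*x
(-18319 + 22779)/(h(-37, -7) + 5983) - r = (-18319 + 22779)/((-7 + 58*(-37)) + 5983) - 1*95656 = 4460/((-7 - 2146) + 5983) - 95656 = 4460/(-2153 + 5983) - 95656 = 4460/3830 - 95656 = 4460*(1/3830) - 95656 = 446/383 - 95656 = -36635802/383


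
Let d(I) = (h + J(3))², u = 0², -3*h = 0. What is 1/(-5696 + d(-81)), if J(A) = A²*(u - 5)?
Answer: -1/3671 ≈ -0.00027241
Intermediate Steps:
h = 0 (h = -⅓*0 = 0)
u = 0
J(A) = -5*A² (J(A) = A²*(0 - 5) = A²*(-5) = -5*A²)
d(I) = 2025 (d(I) = (0 - 5*3²)² = (0 - 5*9)² = (0 - 45)² = (-45)² = 2025)
1/(-5696 + d(-81)) = 1/(-5696 + 2025) = 1/(-3671) = -1/3671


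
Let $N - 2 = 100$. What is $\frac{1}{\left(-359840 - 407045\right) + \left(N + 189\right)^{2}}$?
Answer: $- \frac{1}{682204} \approx -1.4658 \cdot 10^{-6}$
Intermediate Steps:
$N = 102$ ($N = 2 + 100 = 102$)
$\frac{1}{\left(-359840 - 407045\right) + \left(N + 189\right)^{2}} = \frac{1}{\left(-359840 - 407045\right) + \left(102 + 189\right)^{2}} = \frac{1}{\left(-359840 - 407045\right) + 291^{2}} = \frac{1}{-766885 + 84681} = \frac{1}{-682204} = - \frac{1}{682204}$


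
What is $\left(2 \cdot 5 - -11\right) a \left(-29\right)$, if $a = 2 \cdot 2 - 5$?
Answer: $609$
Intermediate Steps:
$a = -1$ ($a = 4 - 5 = -1$)
$\left(2 \cdot 5 - -11\right) a \left(-29\right) = \left(2 \cdot 5 - -11\right) \left(-1\right) \left(-29\right) = \left(10 + 11\right) \left(-1\right) \left(-29\right) = 21 \left(-1\right) \left(-29\right) = \left(-21\right) \left(-29\right) = 609$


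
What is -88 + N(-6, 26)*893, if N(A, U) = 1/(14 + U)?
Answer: -2627/40 ≈ -65.675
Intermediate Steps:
-88 + N(-6, 26)*893 = -88 + 893/(14 + 26) = -88 + 893/40 = -2627/40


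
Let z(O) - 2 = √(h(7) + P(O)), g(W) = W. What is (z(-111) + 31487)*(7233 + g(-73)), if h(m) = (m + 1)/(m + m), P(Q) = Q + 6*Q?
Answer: 225461240 + 7160*I*√38045/7 ≈ 2.2546e+8 + 1.9951e+5*I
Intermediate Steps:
P(Q) = 7*Q
h(m) = (1 + m)/(2*m) (h(m) = (1 + m)/((2*m)) = (1 + m)*(1/(2*m)) = (1 + m)/(2*m))
z(O) = 2 + √(4/7 + 7*O) (z(O) = 2 + √((½)*(1 + 7)/7 + 7*O) = 2 + √((½)*(⅐)*8 + 7*O) = 2 + √(4/7 + 7*O))
(z(-111) + 31487)*(7233 + g(-73)) = ((2 + √(28 + 343*(-111))/7) + 31487)*(7233 - 73) = ((2 + √(28 - 38073)/7) + 31487)*7160 = ((2 + √(-38045)/7) + 31487)*7160 = ((2 + (I*√38045)/7) + 31487)*7160 = ((2 + I*√38045/7) + 31487)*7160 = (31489 + I*√38045/7)*7160 = 225461240 + 7160*I*√38045/7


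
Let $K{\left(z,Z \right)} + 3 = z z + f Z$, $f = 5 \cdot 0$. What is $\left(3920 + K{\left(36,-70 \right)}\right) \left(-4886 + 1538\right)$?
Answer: $-17453124$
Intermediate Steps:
$f = 0$
$K{\left(z,Z \right)} = -3 + z^{2}$ ($K{\left(z,Z \right)} = -3 + \left(z z + 0 Z\right) = -3 + \left(z^{2} + 0\right) = -3 + z^{2}$)
$\left(3920 + K{\left(36,-70 \right)}\right) \left(-4886 + 1538\right) = \left(3920 - \left(3 - 36^{2}\right)\right) \left(-4886 + 1538\right) = \left(3920 + \left(-3 + 1296\right)\right) \left(-3348\right) = \left(3920 + 1293\right) \left(-3348\right) = 5213 \left(-3348\right) = -17453124$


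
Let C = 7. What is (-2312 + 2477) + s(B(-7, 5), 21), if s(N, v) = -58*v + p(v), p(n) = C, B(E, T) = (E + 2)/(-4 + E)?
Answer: -1046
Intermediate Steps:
B(E, T) = (2 + E)/(-4 + E)
p(n) = 7
s(N, v) = 7 - 58*v (s(N, v) = -58*v + 7 = 7 - 58*v)
(-2312 + 2477) + s(B(-7, 5), 21) = (-2312 + 2477) + (7 - 58*21) = 165 + (7 - 1218) = 165 - 1211 = -1046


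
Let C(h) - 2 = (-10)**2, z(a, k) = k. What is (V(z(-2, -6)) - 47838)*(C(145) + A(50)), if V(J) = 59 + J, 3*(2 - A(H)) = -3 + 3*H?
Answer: -2628175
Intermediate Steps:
C(h) = 102 (C(h) = 2 + (-10)**2 = 2 + 100 = 102)
A(H) = 3 - H (A(H) = 2 - (-3 + 3*H)/3 = 2 + (1 - H) = 3 - H)
(V(z(-2, -6)) - 47838)*(C(145) + A(50)) = ((59 - 6) - 47838)*(102 + (3 - 1*50)) = (53 - 47838)*(102 + (3 - 50)) = -47785*(102 - 47) = -47785*55 = -2628175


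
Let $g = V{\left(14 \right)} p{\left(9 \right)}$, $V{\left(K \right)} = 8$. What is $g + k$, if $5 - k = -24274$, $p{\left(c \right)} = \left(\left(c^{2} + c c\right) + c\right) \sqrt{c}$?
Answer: $28383$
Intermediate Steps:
$p{\left(c \right)} = \sqrt{c} \left(c + 2 c^{2}\right)$ ($p{\left(c \right)} = \left(\left(c^{2} + c^{2}\right) + c\right) \sqrt{c} = \left(2 c^{2} + c\right) \sqrt{c} = \left(c + 2 c^{2}\right) \sqrt{c} = \sqrt{c} \left(c + 2 c^{2}\right)$)
$k = 24279$ ($k = 5 - -24274 = 5 + 24274 = 24279$)
$g = 4104$ ($g = 8 \cdot 9^{\frac{3}{2}} \left(1 + 2 \cdot 9\right) = 8 \cdot 27 \left(1 + 18\right) = 8 \cdot 27 \cdot 19 = 8 \cdot 513 = 4104$)
$g + k = 4104 + 24279 = 28383$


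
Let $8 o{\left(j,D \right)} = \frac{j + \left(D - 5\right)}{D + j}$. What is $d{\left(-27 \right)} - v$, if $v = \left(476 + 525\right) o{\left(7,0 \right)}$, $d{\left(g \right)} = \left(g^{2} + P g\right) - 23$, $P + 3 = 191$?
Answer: $- \frac{17623}{4} \approx -4405.8$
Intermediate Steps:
$P = 188$ ($P = -3 + 191 = 188$)
$o{\left(j,D \right)} = \frac{-5 + D + j}{8 \left(D + j\right)}$ ($o{\left(j,D \right)} = \frac{\left(j + \left(D - 5\right)\right) \frac{1}{D + j}}{8} = \frac{\left(j + \left(-5 + D\right)\right) \frac{1}{D + j}}{8} = \frac{\left(-5 + D + j\right) \frac{1}{D + j}}{8} = \frac{\frac{1}{D + j} \left(-5 + D + j\right)}{8} = \frac{-5 + D + j}{8 \left(D + j\right)}$)
$d{\left(g \right)} = -23 + g^{2} + 188 g$ ($d{\left(g \right)} = \left(g^{2} + 188 g\right) - 23 = -23 + g^{2} + 188 g$)
$v = \frac{143}{4}$ ($v = \left(476 + 525\right) \frac{-5 + 0 + 7}{8 \left(0 + 7\right)} = 1001 \cdot \frac{1}{8} \cdot \frac{1}{7} \cdot 2 = 1001 \cdot \frac{1}{28} = \frac{143}{4} \approx 35.75$)
$d{\left(-27 \right)} - v = \left(-23 + \left(-27\right)^{2} + 188 \left(-27\right)\right) - \frac{143}{4} = \left(-23 + 729 - 5076\right) - \frac{143}{4} = -4370 - \frac{143}{4} = - \frac{17623}{4}$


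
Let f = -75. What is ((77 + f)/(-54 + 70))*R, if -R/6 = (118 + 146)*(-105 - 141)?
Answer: 48708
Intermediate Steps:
R = 389664 (R = -6*(118 + 146)*(-105 - 141) = -1584*(-246) = -6*(-64944) = 389664)
((77 + f)/(-54 + 70))*R = ((77 - 75)/(-54 + 70))*389664 = (2/16)*389664 = (2*(1/16))*389664 = (1/8)*389664 = 48708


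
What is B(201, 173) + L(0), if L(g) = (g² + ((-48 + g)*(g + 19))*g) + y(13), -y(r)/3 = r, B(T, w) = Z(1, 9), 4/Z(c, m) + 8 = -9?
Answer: -667/17 ≈ -39.235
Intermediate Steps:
Z(c, m) = -4/17 (Z(c, m) = 4/(-8 - 9) = 4/(-17) = 4*(-1/17) = -4/17)
B(T, w) = -4/17
y(r) = -3*r
L(g) = -39 + g² + g*(-48 + g)*(19 + g) (L(g) = (g² + ((-48 + g)*(g + 19))*g) - 3*13 = (g² + ((-48 + g)*(19 + g))*g) - 39 = (g² + g*(-48 + g)*(19 + g)) - 39 = -39 + g² + g*(-48 + g)*(19 + g))
B(201, 173) + L(0) = -4/17 + (-39 + 0³ - 912*0 - 28*0²) = -4/17 + (-39 + 0 + 0 - 28*0) = -4/17 + (-39 + 0 + 0 + 0) = -4/17 - 39 = -667/17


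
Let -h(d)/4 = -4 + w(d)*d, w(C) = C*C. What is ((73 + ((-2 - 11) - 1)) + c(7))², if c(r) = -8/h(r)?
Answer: 400120009/114921 ≈ 3481.7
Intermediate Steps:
w(C) = C²
h(d) = 16 - 4*d³ (h(d) = -4*(-4 + d²*d) = -4*(-4 + d³) = 16 - 4*d³)
c(r) = -8/(16 - 4*r³)
((73 + ((-2 - 11) - 1)) + c(7))² = ((73 + ((-2 - 11) - 1)) + 2/(-4 + 7³))² = ((73 + (-13 - 1)) + 2/(-4 + 343))² = ((73 - 14) + 2/339)² = (59 + 2*(1/339))² = (59 + 2/339)² = (20003/339)² = 400120009/114921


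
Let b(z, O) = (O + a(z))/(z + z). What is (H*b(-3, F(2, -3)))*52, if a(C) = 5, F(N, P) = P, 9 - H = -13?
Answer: -1144/3 ≈ -381.33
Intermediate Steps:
H = 22 (H = 9 - 1*(-13) = 9 + 13 = 22)
b(z, O) = (5 + O)/(2*z) (b(z, O) = (O + 5)/(z + z) = (5 + O)/((2*z)) = (5 + O)*(1/(2*z)) = (5 + O)/(2*z))
(H*b(-3, F(2, -3)))*52 = (22*((1/2)*(5 - 3)/(-3)))*52 = (22*((1/2)*(-1/3)*2))*52 = (22*(-1/3))*52 = -22/3*52 = -1144/3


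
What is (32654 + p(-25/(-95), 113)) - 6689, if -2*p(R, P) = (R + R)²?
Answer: 9373315/361 ≈ 25965.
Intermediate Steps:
p(R, P) = -2*R² (p(R, P) = -(R + R)²/2 = -4*R²/2 = -2*R²)
(32654 + p(-25/(-95), 113)) - 6689 = (32654 - 2*(-25/(-95))²) - 6689 = (32654 - 2*(-25*(-1/95))²) - 6689 = (32654 - 2*(5/19)²) - 6689 = (32654 - 2*25/361) - 6689 = (32654 - 50/361) - 6689 = 11788044/361 - 6689 = 9373315/361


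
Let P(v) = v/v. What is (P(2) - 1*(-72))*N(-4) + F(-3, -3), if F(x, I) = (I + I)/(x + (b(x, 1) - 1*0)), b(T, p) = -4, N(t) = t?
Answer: -2038/7 ≈ -291.14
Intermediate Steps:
P(v) = 1
F(x, I) = 2*I/(-4 + x) (F(x, I) = (I + I)/(x + (-4 - 1*0)) = (2*I)/(x + (-4 + 0)) = (2*I)/(x - 4) = (2*I)/(-4 + x) = 2*I/(-4 + x))
(P(2) - 1*(-72))*N(-4) + F(-3, -3) = (1 - 1*(-72))*(-4) + 2*(-3)/(-4 - 3) = (1 + 72)*(-4) + 2*(-3)/(-7) = 73*(-4) + 2*(-3)*(-⅐) = -292 + 6/7 = -2038/7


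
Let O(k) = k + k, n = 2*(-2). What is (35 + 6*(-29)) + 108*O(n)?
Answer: -1003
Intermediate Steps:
n = -4
O(k) = 2*k
(35 + 6*(-29)) + 108*O(n) = (35 + 6*(-29)) + 108*(2*(-4)) = (35 - 174) + 108*(-8) = -139 - 864 = -1003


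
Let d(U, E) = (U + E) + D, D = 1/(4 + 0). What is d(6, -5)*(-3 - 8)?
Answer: -55/4 ≈ -13.750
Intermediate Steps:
D = ¼ (D = 1/4 = ¼ ≈ 0.25000)
d(U, E) = ¼ + E + U (d(U, E) = (U + E) + ¼ = (E + U) + ¼ = ¼ + E + U)
d(6, -5)*(-3 - 8) = (¼ - 5 + 6)*(-3 - 8) = (5/4)*(-11) = -55/4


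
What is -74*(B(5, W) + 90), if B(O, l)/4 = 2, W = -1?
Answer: -7252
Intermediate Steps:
B(O, l) = 8 (B(O, l) = 4*2 = 8)
-74*(B(5, W) + 90) = -74*(8 + 90) = -74*98 = -7252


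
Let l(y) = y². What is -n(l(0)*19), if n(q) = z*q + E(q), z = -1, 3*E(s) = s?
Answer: 0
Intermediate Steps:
E(s) = s/3
n(q) = -2*q/3 (n(q) = -q + q/3 = -2*q/3)
-n(l(0)*19) = -(-2)*0²*19/3 = -(-2)*0*19/3 = -(-2)*0/3 = -1*0 = 0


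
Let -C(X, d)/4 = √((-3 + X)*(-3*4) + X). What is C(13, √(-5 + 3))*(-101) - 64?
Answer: -64 + 404*I*√107 ≈ -64.0 + 4179.0*I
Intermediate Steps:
C(X, d) = -4*√(36 - 11*X) (C(X, d) = -4*√((-3 + X)*(-3*4) + X) = -4*√((-3 + X)*(-12) + X) = -4*√((36 - 12*X) + X) = -4*√(36 - 11*X))
C(13, √(-5 + 3))*(-101) - 64 = -4*√(36 - 11*13)*(-101) - 64 = -4*√(36 - 143)*(-101) - 64 = -4*I*√107*(-101) - 64 = 404*I*√107 - 64 = -64 + 404*I*√107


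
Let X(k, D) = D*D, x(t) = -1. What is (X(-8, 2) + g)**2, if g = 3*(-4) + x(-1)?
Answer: 81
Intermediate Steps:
X(k, D) = D**2
g = -13 (g = 3*(-4) - 1 = -12 - 1 = -13)
(X(-8, 2) + g)**2 = (2**2 - 13)**2 = (4 - 13)**2 = (-9)**2 = 81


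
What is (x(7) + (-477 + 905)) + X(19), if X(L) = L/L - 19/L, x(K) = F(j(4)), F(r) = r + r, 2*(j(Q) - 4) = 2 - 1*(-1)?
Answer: 439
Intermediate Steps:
j(Q) = 11/2 (j(Q) = 4 + (2 - 1*(-1))/2 = 4 + (2 + 1)/2 = 4 + (1/2)*3 = 4 + 3/2 = 11/2)
F(r) = 2*r
x(K) = 11 (x(K) = 2*(11/2) = 11)
X(L) = 1 - 19/L
(x(7) + (-477 + 905)) + X(19) = (11 + (-477 + 905)) + (-19 + 19)/19 = (11 + 428) + (1/19)*0 = 439 + 0 = 439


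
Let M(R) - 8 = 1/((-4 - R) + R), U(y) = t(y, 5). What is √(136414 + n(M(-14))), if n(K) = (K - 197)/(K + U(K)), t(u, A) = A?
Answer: √354774207/51 ≈ 369.32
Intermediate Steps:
U(y) = 5
M(R) = 31/4 (M(R) = 8 + 1/((-4 - R) + R) = 8 + 1/(-4) = 8 - ¼ = 31/4)
n(K) = (-197 + K)/(5 + K) (n(K) = (K - 197)/(K + 5) = (-197 + K)/(5 + K))
√(136414 + n(M(-14))) = √(136414 + (-197 + 31/4)/(5 + 31/4)) = √(136414 - 757/4/(51/4)) = √(136414 + (4/51)*(-757/4)) = √(136414 - 757/51) = √(6956357/51) = √354774207/51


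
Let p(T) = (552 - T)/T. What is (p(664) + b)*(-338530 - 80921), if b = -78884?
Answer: 2746307605086/83 ≈ 3.3088e+10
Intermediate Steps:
p(T) = (552 - T)/T
(p(664) + b)*(-338530 - 80921) = ((552 - 1*664)/664 - 78884)*(-338530 - 80921) = ((552 - 664)/664 - 78884)*(-419451) = ((1/664)*(-112) - 78884)*(-419451) = (-14/83 - 78884)*(-419451) = -6547386/83*(-419451) = 2746307605086/83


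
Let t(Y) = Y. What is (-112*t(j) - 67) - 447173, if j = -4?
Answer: -446792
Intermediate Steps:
(-112*t(j) - 67) - 447173 = (-112*(-4) - 67) - 447173 = (448 - 67) - 447173 = 381 - 447173 = -446792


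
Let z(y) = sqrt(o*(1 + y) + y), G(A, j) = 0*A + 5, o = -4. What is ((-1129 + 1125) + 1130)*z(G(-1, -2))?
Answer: 1126*I*sqrt(19) ≈ 4908.1*I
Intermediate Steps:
G(A, j) = 5 (G(A, j) = 0 + 5 = 5)
z(y) = sqrt(-4 - 3*y) (z(y) = sqrt(-4*(1 + y) + y) = sqrt((-4 - 4*y) + y) = sqrt(-4 - 3*y))
((-1129 + 1125) + 1130)*z(G(-1, -2)) = ((-1129 + 1125) + 1130)*sqrt(-4 - 3*5) = (-4 + 1130)*sqrt(-4 - 15) = 1126*sqrt(-19) = 1126*(I*sqrt(19)) = 1126*I*sqrt(19)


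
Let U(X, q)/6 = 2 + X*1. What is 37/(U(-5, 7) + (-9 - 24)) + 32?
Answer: 1595/51 ≈ 31.275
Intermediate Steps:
U(X, q) = 12 + 6*X (U(X, q) = 6*(2 + X*1) = 6*(2 + X) = 12 + 6*X)
37/(U(-5, 7) + (-9 - 24)) + 32 = 37/((12 + 6*(-5)) + (-9 - 24)) + 32 = 37/((12 - 30) - 33) + 32 = 37/(-18 - 33) + 32 = 37/(-51) + 32 = -1/51*37 + 32 = -37/51 + 32 = 1595/51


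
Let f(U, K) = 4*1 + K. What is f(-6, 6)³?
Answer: 1000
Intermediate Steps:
f(U, K) = 4 + K
f(-6, 6)³ = (4 + 6)³ = 10³ = 1000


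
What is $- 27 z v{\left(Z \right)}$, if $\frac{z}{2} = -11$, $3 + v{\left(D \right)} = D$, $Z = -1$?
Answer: $-2376$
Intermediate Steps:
$v{\left(D \right)} = -3 + D$
$z = -22$ ($z = 2 \left(-11\right) = -22$)
$- 27 z v{\left(Z \right)} = \left(-27\right) \left(-22\right) \left(-3 - 1\right) = 594 \left(-4\right) = -2376$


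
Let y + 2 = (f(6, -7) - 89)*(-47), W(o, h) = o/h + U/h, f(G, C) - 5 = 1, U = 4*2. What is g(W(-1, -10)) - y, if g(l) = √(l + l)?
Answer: -3899 + I*√35/5 ≈ -3899.0 + 1.1832*I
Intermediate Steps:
U = 8
f(G, C) = 6 (f(G, C) = 5 + 1 = 6)
W(o, h) = 8/h + o/h (W(o, h) = o/h + 8/h = 8/h + o/h)
g(l) = √2*√l (g(l) = √(2*l) = √2*√l)
y = 3899 (y = -2 + (6 - 89)*(-47) = -2 - 83*(-47) = -2 + 3901 = 3899)
g(W(-1, -10)) - y = √2*√((8 - 1)/(-10)) - 1*3899 = √2*√(-⅒*7) - 3899 = √2*√(-7/10) - 3899 = √2*(I*√70/10) - 3899 = I*√35/5 - 3899 = -3899 + I*√35/5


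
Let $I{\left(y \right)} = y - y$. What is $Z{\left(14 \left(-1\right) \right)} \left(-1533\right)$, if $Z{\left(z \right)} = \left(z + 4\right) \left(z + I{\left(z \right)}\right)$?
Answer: $-214620$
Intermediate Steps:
$I{\left(y \right)} = 0$
$Z{\left(z \right)} = z \left(4 + z\right)$ ($Z{\left(z \right)} = \left(z + 4\right) \left(z + 0\right) = \left(4 + z\right) z = z \left(4 + z\right)$)
$Z{\left(14 \left(-1\right) \right)} \left(-1533\right) = 14 \left(-1\right) \left(4 + 14 \left(-1\right)\right) \left(-1533\right) = - 14 \left(4 - 14\right) \left(-1533\right) = \left(-14\right) \left(-10\right) \left(-1533\right) = 140 \left(-1533\right) = -214620$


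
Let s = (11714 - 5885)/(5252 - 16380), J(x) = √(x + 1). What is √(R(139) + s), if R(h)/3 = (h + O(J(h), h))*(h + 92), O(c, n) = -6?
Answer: √2853360533946/5564 ≈ 303.59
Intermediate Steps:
J(x) = √(1 + x)
R(h) = 3*(-6 + h)*(92 + h) (R(h) = 3*((h - 6)*(h + 92)) = 3*((-6 + h)*(92 + h)) = 3*(-6 + h)*(92 + h))
s = -5829/11128 (s = 5829/(-11128) = 5829*(-1/11128) = -5829/11128 ≈ -0.52381)
√(R(139) + s) = √((-1656 + 3*139² + 258*139) - 5829/11128) = √((-1656 + 3*19321 + 35862) - 5829/11128) = √((-1656 + 57963 + 35862) - 5829/11128) = √(92169 - 5829/11128) = √(1025650803/11128) = √2853360533946/5564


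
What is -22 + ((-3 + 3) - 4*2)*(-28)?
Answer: 202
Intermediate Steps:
-22 + ((-3 + 3) - 4*2)*(-28) = -22 + (0 - 8)*(-28) = -22 - 8*(-28) = -22 + 224 = 202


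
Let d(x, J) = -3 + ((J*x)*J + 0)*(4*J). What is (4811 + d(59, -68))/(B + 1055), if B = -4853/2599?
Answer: -2096182318/29751 ≈ -70458.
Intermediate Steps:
d(x, J) = -3 + 4*x*J³ (d(x, J) = -3 + (x*J² + 0)*(4*J) = -3 + (x*J²)*(4*J) = -3 + 4*x*J³)
B = -211/113 (B = -4853*1/2599 = -211/113 ≈ -1.8673)
(4811 + d(59, -68))/(B + 1055) = (4811 + (-3 + 4*59*(-68)³))/(-211/113 + 1055) = (4811 + (-3 + 4*59*(-314432)))/(119004/113) = (4811 + (-3 - 74205952))*(113/119004) = (4811 - 74205955)*(113/119004) = -74201144*113/119004 = -2096182318/29751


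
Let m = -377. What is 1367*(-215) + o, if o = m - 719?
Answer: -295001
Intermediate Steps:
o = -1096 (o = -377 - 719 = -1096)
1367*(-215) + o = 1367*(-215) - 1096 = -293905 - 1096 = -295001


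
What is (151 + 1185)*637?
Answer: 851032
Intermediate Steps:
(151 + 1185)*637 = 1336*637 = 851032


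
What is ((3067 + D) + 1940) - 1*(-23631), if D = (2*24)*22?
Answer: 29694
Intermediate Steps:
D = 1056 (D = 48*22 = 1056)
((3067 + D) + 1940) - 1*(-23631) = ((3067 + 1056) + 1940) - 1*(-23631) = (4123 + 1940) + 23631 = 6063 + 23631 = 29694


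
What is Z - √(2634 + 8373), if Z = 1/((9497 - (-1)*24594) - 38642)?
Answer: -1/4551 - 3*√1223 ≈ -104.91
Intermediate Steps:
Z = -1/4551 (Z = 1/((9497 - 1*(-24594)) - 38642) = 1/((9497 + 24594) - 38642) = 1/(34091 - 38642) = 1/(-4551) = -1/4551 ≈ -0.00021973)
Z - √(2634 + 8373) = -1/4551 - √(2634 + 8373) = -1/4551 - √11007 = -1/4551 - 3*√1223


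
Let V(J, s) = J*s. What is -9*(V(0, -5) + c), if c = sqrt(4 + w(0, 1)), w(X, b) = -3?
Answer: -9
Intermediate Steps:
c = 1 (c = sqrt(4 - 3) = sqrt(1) = 1)
-9*(V(0, -5) + c) = -9*(0*(-5) + 1) = -9*(0 + 1) = -9*1 = -9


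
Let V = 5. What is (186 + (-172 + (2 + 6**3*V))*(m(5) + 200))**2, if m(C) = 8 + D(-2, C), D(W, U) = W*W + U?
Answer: 39067894336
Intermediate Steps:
D(W, U) = U + W**2 (D(W, U) = W**2 + U = U + W**2)
m(C) = 12 + C (m(C) = 8 + (C + (-2)**2) = 8 + (C + 4) = 8 + (4 + C) = 12 + C)
(186 + (-172 + (2 + 6**3*V))*(m(5) + 200))**2 = (186 + (-172 + (2 + 6**3*5))*((12 + 5) + 200))**2 = (186 + (-172 + (2 + 216*5))*(17 + 200))**2 = (186 + (-172 + (2 + 1080))*217)**2 = (186 + (-172 + 1082)*217)**2 = (186 + 910*217)**2 = (186 + 197470)**2 = 197656**2 = 39067894336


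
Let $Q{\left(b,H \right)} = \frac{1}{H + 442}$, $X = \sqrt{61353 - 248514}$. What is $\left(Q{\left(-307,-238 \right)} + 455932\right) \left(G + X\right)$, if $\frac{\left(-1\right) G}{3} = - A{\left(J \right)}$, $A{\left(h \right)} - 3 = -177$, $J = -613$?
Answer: $- \frac{8091881223}{34} + \frac{93010129 i \sqrt{187161}}{204} \approx -2.38 \cdot 10^{8} + 1.9725 \cdot 10^{8} i$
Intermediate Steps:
$X = i \sqrt{187161}$ ($X = \sqrt{61353 - 248514} = \sqrt{-187161} = i \sqrt{187161} \approx 432.62 i$)
$A{\left(h \right)} = -174$ ($A{\left(h \right)} = 3 - 177 = -174$)
$Q{\left(b,H \right)} = \frac{1}{442 + H}$
$G = -522$ ($G = - 3 \left(\left(-1\right) \left(-174\right)\right) = \left(-3\right) 174 = -522$)
$\left(Q{\left(-307,-238 \right)} + 455932\right) \left(G + X\right) = \left(\frac{1}{442 - 238} + 455932\right) \left(-522 + i \sqrt{187161}\right) = \left(\frac{1}{204} + 455932\right) \left(-522 + i \sqrt{187161}\right) = \frac{93010129 \left(-522 + i \sqrt{187161}\right)}{204} = - \frac{8091881223}{34} + \frac{93010129 i \sqrt{187161}}{204}$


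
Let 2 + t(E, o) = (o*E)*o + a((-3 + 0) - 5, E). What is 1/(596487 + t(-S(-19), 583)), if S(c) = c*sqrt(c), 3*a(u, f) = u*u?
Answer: 5368557/7134647282959012 - 58121019*I*sqrt(19)/7134647282959012 ≈ 7.5246e-10 - 3.5509e-8*I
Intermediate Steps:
a(u, f) = u**2/3 (a(u, f) = (u*u)/3 = u**2/3)
S(c) = c**(3/2)
t(E, o) = 58/3 + E*o**2 (t(E, o) = -2 + ((o*E)*o + ((-3 + 0) - 5)**2/3) = -2 + ((E*o)*o + (-3 - 5)**2/3) = -2 + (E*o**2 + (1/3)*(-8)**2) = -2 + (E*o**2 + (1/3)*64) = -2 + (E*o**2 + 64/3) = -2 + (64/3 + E*o**2) = 58/3 + E*o**2)
1/(596487 + t(-S(-19), 583)) = 1/(596487 + (58/3 - (-19)**(3/2)*583**2)) = 1/(596487 + (58/3 - (-19)*I*sqrt(19)*339889)) = 1/(596487 + (58/3 + (19*I*sqrt(19))*339889)) = 1/(596487 + (58/3 + 6457891*I*sqrt(19))) = 1/(1789519/3 + 6457891*I*sqrt(19))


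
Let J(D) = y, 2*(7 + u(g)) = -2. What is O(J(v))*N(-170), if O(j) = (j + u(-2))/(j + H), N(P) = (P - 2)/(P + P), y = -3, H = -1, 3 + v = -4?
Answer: 473/340 ≈ 1.3912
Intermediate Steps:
v = -7 (v = -3 - 4 = -7)
u(g) = -8 (u(g) = -7 + (½)*(-2) = -7 - 1 = -8)
J(D) = -3
N(P) = (-2 + P)/(2*P) (N(P) = (-2 + P)/((2*P)) = (-2 + P)*(1/(2*P)) = (-2 + P)/(2*P))
O(j) = (-8 + j)/(-1 + j) (O(j) = (j - 8)/(j - 1) = (-8 + j)/(-1 + j))
O(J(v))*N(-170) = ((-8 - 3)/(-1 - 3))*((½)*(-2 - 170)/(-170)) = (-11/(-4))*((½)*(-1/170)*(-172)) = -¼*(-11)*(43/85) = (11/4)*(43/85) = 473/340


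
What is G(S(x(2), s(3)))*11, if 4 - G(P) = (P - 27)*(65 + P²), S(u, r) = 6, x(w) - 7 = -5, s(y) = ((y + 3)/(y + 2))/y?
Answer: 23375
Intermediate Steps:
s(y) = (3 + y)/(y*(2 + y)) (s(y) = ((3 + y)/(2 + y))/y = (3 + y)/(y*(2 + y)))
x(w) = 2 (x(w) = 7 - 5 = 2)
G(P) = 4 - (-27 + P)*(65 + P²) (G(P) = 4 - (P - 27)*(65 + P²) = 4 - (-27 + P)*(65 + P²))
G(S(x(2), s(3)))*11 = (1759 - 1*6³ - 65*6 + 27*6²)*11 = (1759 - 1*216 - 390 + 27*36)*11 = (1759 - 216 - 390 + 972)*11 = 2125*11 = 23375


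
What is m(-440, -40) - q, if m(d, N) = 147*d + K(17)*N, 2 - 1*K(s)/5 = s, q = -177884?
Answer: 116204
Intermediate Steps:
K(s) = 10 - 5*s
m(d, N) = -75*N + 147*d (m(d, N) = 147*d + (10 - 5*17)*N = 147*d + (10 - 85)*N = 147*d - 75*N = -75*N + 147*d)
m(-440, -40) - q = (-75*(-40) + 147*(-440)) - 1*(-177884) = (3000 - 64680) + 177884 = -61680 + 177884 = 116204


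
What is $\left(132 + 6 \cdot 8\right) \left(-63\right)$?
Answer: $-11340$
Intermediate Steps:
$\left(132 + 6 \cdot 8\right) \left(-63\right) = \left(132 + 48\right) \left(-63\right) = 180 \left(-63\right) = -11340$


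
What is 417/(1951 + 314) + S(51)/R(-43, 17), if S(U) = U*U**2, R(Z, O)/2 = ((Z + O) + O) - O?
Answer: -100144277/39260 ≈ -2550.8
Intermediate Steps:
R(Z, O) = 2*O + 2*Z (R(Z, O) = 2*(((Z + O) + O) - O) = 2*(((O + Z) + O) - O) = 2*((Z + 2*O) - O) = 2*(O + Z) = 2*O + 2*Z)
S(U) = U**3
417/(1951 + 314) + S(51)/R(-43, 17) = 417/(1951 + 314) + 51**3/(2*17 + 2*(-43)) = 417/2265 + 132651/(34 - 86) = 417*(1/2265) + 132651/(-52) = 139/755 + 132651*(-1/52) = 139/755 - 132651/52 = -100144277/39260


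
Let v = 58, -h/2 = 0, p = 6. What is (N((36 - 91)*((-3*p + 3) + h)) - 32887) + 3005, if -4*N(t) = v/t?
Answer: -49305329/1650 ≈ -29882.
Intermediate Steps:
h = 0 (h = -2*0 = 0)
N(t) = -29/(2*t)
(N((36 - 91)*((-3*p + 3) + h)) - 32887) + 3005 = (-29*1/((36 - 91)*((-3*6 + 3) + 0))/2 - 32887) + 3005 = (-29*(-1/(55*((-18 + 3) + 0)))/2 - 32887) + 3005 = (-29*(-1/(55*(-15 + 0)))/2 - 32887) + 3005 = (-29/(2*((-55*(-15)))) - 32887) + 3005 = (-29/2/825 - 32887) + 3005 = (-29/2*1/825 - 32887) + 3005 = (-29/1650 - 32887) + 3005 = -54263579/1650 + 3005 = -49305329/1650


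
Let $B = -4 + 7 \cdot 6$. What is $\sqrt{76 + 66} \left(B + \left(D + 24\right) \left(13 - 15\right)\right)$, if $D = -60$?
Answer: $110 \sqrt{142} \approx 1310.8$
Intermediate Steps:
$B = 38$ ($B = -4 + 42 = 38$)
$\sqrt{76 + 66} \left(B + \left(D + 24\right) \left(13 - 15\right)\right) = \sqrt{76 + 66} \left(38 + \left(-60 + 24\right) \left(13 - 15\right)\right) = \sqrt{142} \left(38 - -72\right) = \sqrt{142} \left(38 + 72\right) = \sqrt{142} \cdot 110 = 110 \sqrt{142}$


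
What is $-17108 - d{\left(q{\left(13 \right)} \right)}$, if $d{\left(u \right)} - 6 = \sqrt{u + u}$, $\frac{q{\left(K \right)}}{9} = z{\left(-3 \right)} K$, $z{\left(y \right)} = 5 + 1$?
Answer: $-17114 - 6 \sqrt{39} \approx -17151.0$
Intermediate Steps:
$z{\left(y \right)} = 6$
$q{\left(K \right)} = 54 K$ ($q{\left(K \right)} = 9 \cdot 6 K = 54 K$)
$d{\left(u \right)} = 6 + \sqrt{2} \sqrt{u}$ ($d{\left(u \right)} = 6 + \sqrt{u + u} = 6 + \sqrt{2 u} = 6 + \sqrt{2} \sqrt{u}$)
$-17108 - d{\left(q{\left(13 \right)} \right)} = -17108 - \left(6 + \sqrt{2} \sqrt{54 \cdot 13}\right) = -17108 - \left(6 + \sqrt{2} \sqrt{702}\right) = -17108 - \left(6 + \sqrt{2} \cdot 3 \sqrt{78}\right) = -17108 - \left(6 + 6 \sqrt{39}\right) = -17114 - 6 \sqrt{39}$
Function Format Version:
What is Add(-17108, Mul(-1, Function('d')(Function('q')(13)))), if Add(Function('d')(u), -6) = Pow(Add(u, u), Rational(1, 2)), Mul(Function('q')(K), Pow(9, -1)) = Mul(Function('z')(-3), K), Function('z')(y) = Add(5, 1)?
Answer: Add(-17114, Mul(-6, Pow(39, Rational(1, 2)))) ≈ -17151.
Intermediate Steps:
Function('z')(y) = 6
Function('q')(K) = Mul(54, K) (Function('q')(K) = Mul(9, Mul(6, K)) = Mul(54, K))
Function('d')(u) = Add(6, Mul(Pow(2, Rational(1, 2)), Pow(u, Rational(1, 2)))) (Function('d')(u) = Add(6, Pow(Add(u, u), Rational(1, 2))) = Add(6, Pow(Mul(2, u), Rational(1, 2))) = Add(6, Mul(Pow(2, Rational(1, 2)), Pow(u, Rational(1, 2)))))
Add(-17108, Mul(-1, Function('d')(Function('q')(13)))) = Add(-17108, Mul(-1, Add(6, Mul(Pow(2, Rational(1, 2)), Pow(Mul(54, 13), Rational(1, 2)))))) = Add(-17108, Mul(-1, Add(6, Mul(Pow(2, Rational(1, 2)), Pow(702, Rational(1, 2)))))) = Add(-17108, Mul(-1, Add(6, Mul(Pow(2, Rational(1, 2)), Mul(3, Pow(78, Rational(1, 2))))))) = Add(-17108, Mul(-1, Add(6, Mul(6, Pow(39, Rational(1, 2)))))) = Add(-17108, Add(-6, Mul(-6, Pow(39, Rational(1, 2))))) = Add(-17114, Mul(-6, Pow(39, Rational(1, 2))))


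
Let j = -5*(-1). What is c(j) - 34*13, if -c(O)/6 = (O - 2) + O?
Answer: -490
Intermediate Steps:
j = 5
c(O) = 12 - 12*O (c(O) = -6*((O - 2) + O) = -6*((-2 + O) + O) = -6*(-2 + 2*O) = 12 - 12*O)
c(j) - 34*13 = (12 - 12*5) - 34*13 = (12 - 60) - 442 = -48 - 442 = -490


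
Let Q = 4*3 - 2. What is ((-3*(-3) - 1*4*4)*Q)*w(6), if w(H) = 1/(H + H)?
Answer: -35/6 ≈ -5.8333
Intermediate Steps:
w(H) = 1/(2*H)
Q = 10 (Q = 12 - 2 = 10)
((-3*(-3) - 1*4*4)*Q)*w(6) = ((-3*(-3) - 1*4*4)*10)*((½)/6) = ((9 - 4*4)*10)*((½)*(⅙)) = ((9 - 16)*10)*(1/12) = -7*10*(1/12) = -70*1/12 = -35/6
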